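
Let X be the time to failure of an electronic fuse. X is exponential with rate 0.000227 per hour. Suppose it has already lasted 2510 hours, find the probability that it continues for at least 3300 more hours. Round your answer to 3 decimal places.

0.473

The exponential is memoryless, so the remaining time is again Exp(λ): the condition X > 2510 is irrelevant.
P(X > 3300) = e^(−0.7491) ≈ 0.473.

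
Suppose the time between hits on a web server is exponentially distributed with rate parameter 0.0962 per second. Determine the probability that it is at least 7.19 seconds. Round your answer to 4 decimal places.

0.5007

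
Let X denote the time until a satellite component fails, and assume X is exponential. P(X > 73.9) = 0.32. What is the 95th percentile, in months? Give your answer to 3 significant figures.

e^(−λ·73.9) = 0.32 ⇒ λ = −ln(0.32)/73.9 = 0.0154186.
95th percentile: 1 − e^(−λt) = 0.95, t = −ln(0.05)/λ = 194.293 months.

194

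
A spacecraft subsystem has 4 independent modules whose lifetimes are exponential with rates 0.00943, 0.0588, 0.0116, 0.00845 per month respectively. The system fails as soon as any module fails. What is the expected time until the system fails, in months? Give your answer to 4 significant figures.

The time to first failure is exponential with rate Σλ = 0.00943 + 0.0588 + 0.0116 + 0.00845 = 0.08828.
E[min] = 1/Σλ = 1/0.08828 = 11.3276 months.

11.33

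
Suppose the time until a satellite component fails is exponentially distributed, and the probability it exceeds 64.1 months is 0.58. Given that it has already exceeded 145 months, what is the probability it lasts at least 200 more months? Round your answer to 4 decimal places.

From e^(−λ·64.1) = 0.58, λ = −ln(0.58)/64.1 = 0.00849808.
Memoryless: P(X > 145+200 | X > 145) = P(X > 200) = e^(−0.00849808·200) ≈ 0.1828.

0.1828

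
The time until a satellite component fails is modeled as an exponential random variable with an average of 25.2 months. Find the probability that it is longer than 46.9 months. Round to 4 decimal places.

0.1555

The rate is λ = 1/25.2 = 0.0396825 per month.
P(X > 46.9) = e^(−λ·46.9) = e^(−1.8611) ≈ 0.1555.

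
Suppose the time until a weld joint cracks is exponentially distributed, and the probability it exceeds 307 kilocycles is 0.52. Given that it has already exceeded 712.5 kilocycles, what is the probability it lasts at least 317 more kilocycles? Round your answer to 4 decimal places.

0.5090

From e^(−λ·307) = 0.52, λ = −ln(0.52)/307 = 0.00213005.
Memoryless: P(X > 712.5+317 | X > 712.5) = P(X > 317) = e^(−0.00213005·317) ≈ 0.5090.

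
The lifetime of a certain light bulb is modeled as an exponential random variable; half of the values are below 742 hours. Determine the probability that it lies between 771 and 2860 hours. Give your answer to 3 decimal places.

For an exponential, median = ln(2)/λ, so λ = ln 2 / 742 = 0.000934161 per hour.
P(771 < X < 2860) = e^(−λ·771) − e^(−λ·2860) = 0.48664 − 0.06913 ≈ 0.418.

0.418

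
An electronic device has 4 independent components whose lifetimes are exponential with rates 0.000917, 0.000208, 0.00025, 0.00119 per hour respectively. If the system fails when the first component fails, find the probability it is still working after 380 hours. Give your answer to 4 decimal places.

0.3773

The time to first failure is exponential with rate Σλ = 0.000917 + 0.000208 + 0.00025 + 0.00119 = 0.002565.
P(min > 380) = e^(−0.002565·380) = e^(−0.9747) ≈ 0.3773.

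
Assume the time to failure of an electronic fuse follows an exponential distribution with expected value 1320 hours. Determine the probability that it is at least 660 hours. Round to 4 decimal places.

0.6065

The rate is λ = 1/1320 = 0.000757576 per hour.
P(X > 660) = e^(−λ·660) = e^(−0.5) ≈ 0.6065.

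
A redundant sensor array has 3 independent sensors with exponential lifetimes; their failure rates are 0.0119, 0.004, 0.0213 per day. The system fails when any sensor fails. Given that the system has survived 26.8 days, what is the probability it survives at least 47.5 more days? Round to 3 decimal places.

Time to first failure ~ Exp(Σλ) with Σλ = 0.0372.
By memorylessness, P(T > 26.8+47.5 | T > 26.8) = P(T > 47.5) = e^(−0.0372·47.5) ≈ 0.171.

0.171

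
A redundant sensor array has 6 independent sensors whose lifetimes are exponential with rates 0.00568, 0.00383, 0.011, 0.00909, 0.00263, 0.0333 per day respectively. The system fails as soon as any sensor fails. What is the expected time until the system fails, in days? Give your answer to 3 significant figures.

15.3

The time to first failure is exponential with rate Σλ = 0.00568 + 0.00383 + 0.011 + 0.00909 + 0.00263 + 0.0333 = 0.06553.
E[min] = 1/Σλ = 1/0.06553 = 15.2602 days.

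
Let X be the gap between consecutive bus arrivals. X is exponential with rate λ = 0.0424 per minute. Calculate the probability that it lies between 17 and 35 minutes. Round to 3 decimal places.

P(17 < X < 35) = e^(−λ·17) − e^(−λ·35) = 0.48636 − 0.22673 ≈ 0.260.

0.260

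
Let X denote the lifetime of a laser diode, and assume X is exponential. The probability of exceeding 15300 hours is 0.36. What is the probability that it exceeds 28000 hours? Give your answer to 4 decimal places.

0.1542

e^(−λ·15300) = 0.36 ⇒ λ = −ln(0.36)/15300 = 0.0000667746.
P(X > 28000) = e^(−0.0000667746·28000) = e^(−1.8697) ≈ 0.1542.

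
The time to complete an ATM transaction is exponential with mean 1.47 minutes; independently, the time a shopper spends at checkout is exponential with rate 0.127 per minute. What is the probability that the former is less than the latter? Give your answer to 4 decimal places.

λ_1 = 1/1.47 = 0.680272, λ_2 = 0.127.
For independent exponentials, P(the former < the latter) = λ_1/(λ_1+λ_2) = 0.680272/0.807272 ≈ 0.8427.

0.8427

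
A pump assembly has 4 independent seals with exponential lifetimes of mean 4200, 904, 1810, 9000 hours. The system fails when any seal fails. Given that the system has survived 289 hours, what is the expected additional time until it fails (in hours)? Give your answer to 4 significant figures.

First-failure rate Σλ = 1/4200 + 1/904 + 1/1810 + 1/9000 = 0.00200789.
By memorylessness the expected residual is 1/Σλ = 498.036 hours, regardless of the 289 already elapsed.

498.0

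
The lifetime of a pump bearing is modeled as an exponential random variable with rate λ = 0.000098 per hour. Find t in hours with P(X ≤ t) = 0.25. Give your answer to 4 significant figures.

Set 1 − e^(−λt) = 0.25, so t = −ln(0.75)/λ = 0.28768/0.000098 ≈ 2935.53 hours.

2936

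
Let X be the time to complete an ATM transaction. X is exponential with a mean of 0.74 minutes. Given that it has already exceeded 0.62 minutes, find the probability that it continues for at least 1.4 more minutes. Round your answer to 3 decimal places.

0.151

The rate is λ = 1/0.74 = 1.35135 per minute.
The exponential is memoryless, so the remaining time is again Exp(λ): the condition X > 0.62 is irrelevant.
P(X > 1.4) = e^(−1.8919) ≈ 0.151.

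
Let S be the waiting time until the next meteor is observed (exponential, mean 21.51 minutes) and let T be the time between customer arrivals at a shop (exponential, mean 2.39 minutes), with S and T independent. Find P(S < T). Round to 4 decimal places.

0.1000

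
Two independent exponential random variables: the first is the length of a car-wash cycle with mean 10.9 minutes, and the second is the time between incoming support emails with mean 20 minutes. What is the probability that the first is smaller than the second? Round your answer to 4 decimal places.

λ_1 = 1/10.9 = 0.0917431, λ_2 = 1/20 = 0.05.
For independent exponentials, P(the first < the second) = λ_1/(λ_1+λ_2) = 0.0917431/0.141743 ≈ 0.6472.

0.6472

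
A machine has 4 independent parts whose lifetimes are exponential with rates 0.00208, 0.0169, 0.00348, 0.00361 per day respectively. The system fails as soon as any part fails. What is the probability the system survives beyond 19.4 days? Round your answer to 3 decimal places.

The time to first failure is exponential with rate Σλ = 0.00208 + 0.0169 + 0.00348 + 0.00361 = 0.02607.
P(min > 19.4) = e^(−0.02607·19.4) = e^(−0.50576) ≈ 0.603.

0.603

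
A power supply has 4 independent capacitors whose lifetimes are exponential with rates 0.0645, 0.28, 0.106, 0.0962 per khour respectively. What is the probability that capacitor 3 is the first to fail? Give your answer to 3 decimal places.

The time to first failure is exponential with rate Σλ = 0.0645 + 0.28 + 0.106 + 0.0962 = 0.5467.
P(capacitor 3 first) = λ_3/Σλ = 0.106/0.5467 ≈ 0.194.

0.194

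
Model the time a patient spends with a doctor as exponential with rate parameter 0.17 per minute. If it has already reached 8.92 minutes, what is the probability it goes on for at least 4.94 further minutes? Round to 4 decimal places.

The exponential is memoryless, so the remaining time is again Exp(λ): the condition X > 8.92 is irrelevant.
P(X > 4.94) = e^(−0.8398) ≈ 0.4318.

0.4318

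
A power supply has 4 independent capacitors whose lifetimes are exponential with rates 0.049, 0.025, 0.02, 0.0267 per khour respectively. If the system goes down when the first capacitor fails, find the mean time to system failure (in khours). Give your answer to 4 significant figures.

8.285

The time to first failure is exponential with rate Σλ = 0.049 + 0.025 + 0.02 + 0.0267 = 0.1207.
E[min] = 1/Σλ = 1/0.1207 = 8.285 khours.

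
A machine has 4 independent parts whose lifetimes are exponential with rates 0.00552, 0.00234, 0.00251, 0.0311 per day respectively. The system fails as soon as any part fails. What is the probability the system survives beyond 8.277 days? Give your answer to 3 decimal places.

0.709

The time to first failure is exponential with rate Σλ = 0.00552 + 0.00234 + 0.00251 + 0.0311 = 0.04147.
P(min > 8.277) = e^(−0.04147·8.277) = e^(−0.34325) ≈ 0.709.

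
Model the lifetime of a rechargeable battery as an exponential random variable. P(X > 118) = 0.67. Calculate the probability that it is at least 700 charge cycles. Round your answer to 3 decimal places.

0.093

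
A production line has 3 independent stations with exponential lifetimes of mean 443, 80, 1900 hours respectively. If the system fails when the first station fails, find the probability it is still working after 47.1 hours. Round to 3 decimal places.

0.487

The first failure time is exponential with rate Σλ_i = 1/443 + 1/80 + 1/1900 = 0.0152837 per hour.
P(min > 47.1) = e^(−0.0152837·47.1) = e^(−0.71986) ≈ 0.487.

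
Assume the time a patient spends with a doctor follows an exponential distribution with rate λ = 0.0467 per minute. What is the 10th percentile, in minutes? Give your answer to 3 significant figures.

Set 1 − e^(−λt) = 0.1, so t = −ln(0.9)/λ = 0.10536/0.0467 ≈ 2.25611 minutes.

2.26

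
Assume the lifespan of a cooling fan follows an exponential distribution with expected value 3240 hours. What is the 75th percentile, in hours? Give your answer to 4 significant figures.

4492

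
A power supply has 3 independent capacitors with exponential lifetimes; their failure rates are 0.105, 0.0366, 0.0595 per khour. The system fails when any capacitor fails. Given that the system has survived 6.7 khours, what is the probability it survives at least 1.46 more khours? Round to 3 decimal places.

0.746

Time to first failure ~ Exp(Σλ) with Σλ = 0.2011.
By memorylessness, P(T > 6.7+1.46 | T > 6.7) = P(T > 1.46) = e^(−0.2011·1.46) ≈ 0.746.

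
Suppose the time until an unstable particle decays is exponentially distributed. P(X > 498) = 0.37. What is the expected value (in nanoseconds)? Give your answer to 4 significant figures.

500.9

e^(−λ·498) = 0.37 ⇒ λ = −ln(0.37)/498 = 0.00199649.
Mean = 1/λ = 500.879 nanoseconds.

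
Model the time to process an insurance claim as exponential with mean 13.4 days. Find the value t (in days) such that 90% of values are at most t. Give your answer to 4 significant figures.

The rate is λ = 1/13.4 = 0.0746269 per day.
Set 1 − e^(−λt) = 0.9, so t = −ln(0.1)/λ = 2.3026/0.0746269 ≈ 30.8546 days.

30.85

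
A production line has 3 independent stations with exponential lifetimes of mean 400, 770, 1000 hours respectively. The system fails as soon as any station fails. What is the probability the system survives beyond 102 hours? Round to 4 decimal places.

The first failure time is exponential with rate Σλ_i = 1/400 + 1/770 + 1/1000 = 0.0047987 per hour.
P(min > 102) = e^(−0.0047987·102) = e^(−0.48947) ≈ 0.6130.

0.6130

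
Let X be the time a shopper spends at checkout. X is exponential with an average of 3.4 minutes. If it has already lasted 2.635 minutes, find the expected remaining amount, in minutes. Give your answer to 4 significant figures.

The rate is λ = 1/3.4 = 0.294118 per minute.
By memorylessness, the remaining amount past any threshold is again Exp(λ) with mean 1/λ = 3.4 minutes.

3.400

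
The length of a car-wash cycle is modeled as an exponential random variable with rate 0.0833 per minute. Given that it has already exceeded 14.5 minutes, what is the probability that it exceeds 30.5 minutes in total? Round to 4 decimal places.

0.2637

P(X > s+t | X > s) = e^(−λ(s+t))/e^(−λs) = e^(−λt), independent of s = 14.5.
P(X > 16) = e^(−1.3328) ≈ 0.2637.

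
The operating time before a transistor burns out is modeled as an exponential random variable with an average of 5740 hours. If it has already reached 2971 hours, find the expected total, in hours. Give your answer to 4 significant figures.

The rate is λ = 1/5740 = 0.000174216 per hour.
By memorylessness, E[X | X > 2971] = 2971 + 1/λ = 2971 + 5740 = 8711 hours.

8711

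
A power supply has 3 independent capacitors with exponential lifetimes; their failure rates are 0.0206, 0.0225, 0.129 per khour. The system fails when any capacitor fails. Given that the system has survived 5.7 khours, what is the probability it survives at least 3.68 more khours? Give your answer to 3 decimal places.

0.531

Time to first failure ~ Exp(Σλ) with Σλ = 0.1721.
By memorylessness, P(T > 5.7+3.68 | T > 5.7) = P(T > 3.68) = e^(−0.1721·3.68) ≈ 0.531.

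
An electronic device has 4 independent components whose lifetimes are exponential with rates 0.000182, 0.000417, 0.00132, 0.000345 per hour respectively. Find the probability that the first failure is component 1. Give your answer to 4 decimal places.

0.0804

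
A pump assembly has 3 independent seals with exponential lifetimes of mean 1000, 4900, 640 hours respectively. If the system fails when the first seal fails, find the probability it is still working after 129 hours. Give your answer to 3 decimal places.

The first failure time is exponential with rate Σλ_i = 1/1000 + 1/4900 + 1/640 = 0.00276658 per hour.
P(min > 129) = e^(−0.00276658·129) = e^(−0.35689) ≈ 0.700.

0.700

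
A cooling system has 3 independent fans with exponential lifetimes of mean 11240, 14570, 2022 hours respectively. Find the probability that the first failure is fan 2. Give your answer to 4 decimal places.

Rates: λ_i = 1/mean_i → 0.000088968, 0.0000686342, 0.00049456; Σλ = 0.000652162.
P(fan 2 first) = λ_2/Σλ = 0.0000686342/0.000652162 ≈ 0.1052.

0.1052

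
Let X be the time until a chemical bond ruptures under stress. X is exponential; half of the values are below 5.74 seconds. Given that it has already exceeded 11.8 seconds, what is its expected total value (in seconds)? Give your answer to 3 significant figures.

For an exponential, median = ln(2)/λ, so λ = ln 2 / 5.74 = 0.120757 per second.
By memorylessness, E[X | X > 11.8] = 11.8 + 1/λ = 11.8 + 8.28107 = 20.0811 seconds.

20.1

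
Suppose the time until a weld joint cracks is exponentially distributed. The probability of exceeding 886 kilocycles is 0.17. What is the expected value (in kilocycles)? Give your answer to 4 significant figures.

e^(−λ·886) = 0.17 ⇒ λ = −ln(0.17)/886 = 0.00199995.
Mean = 1/λ = 500.012 kilocycles.

500.0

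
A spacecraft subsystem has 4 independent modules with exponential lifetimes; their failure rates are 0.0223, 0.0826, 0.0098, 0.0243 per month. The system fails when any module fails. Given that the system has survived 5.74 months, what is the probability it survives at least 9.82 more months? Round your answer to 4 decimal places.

0.2554

Time to first failure ~ Exp(Σλ) with Σλ = 0.139.
By memorylessness, P(T > 5.74+9.82 | T > 5.74) = P(T > 9.82) = e^(−0.139·9.82) ≈ 0.2554.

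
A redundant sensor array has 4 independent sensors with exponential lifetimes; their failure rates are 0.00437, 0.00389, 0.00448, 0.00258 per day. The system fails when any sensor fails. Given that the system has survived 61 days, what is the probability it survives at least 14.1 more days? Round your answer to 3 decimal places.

Time to first failure ~ Exp(Σλ) with Σλ = 0.01532.
By memorylessness, P(T > 61+14.1 | T > 61) = P(T > 14.1) = e^(−0.01532·14.1) ≈ 0.806.

0.806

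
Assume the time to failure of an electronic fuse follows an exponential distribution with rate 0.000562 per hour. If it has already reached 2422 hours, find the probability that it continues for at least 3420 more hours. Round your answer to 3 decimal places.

0.146

P(X > s+t | X > s) = e^(−λ(s+t))/e^(−λs) = e^(−λt), independent of s = 2422.
P(X > 3420) = e^(−1.922) ≈ 0.146.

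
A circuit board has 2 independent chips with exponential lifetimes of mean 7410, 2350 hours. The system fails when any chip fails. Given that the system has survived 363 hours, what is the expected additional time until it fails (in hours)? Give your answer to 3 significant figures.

First-failure rate Σλ = 1/7410 + 1/2350 = 0.000560485.
By memorylessness the expected residual is 1/Σλ = 1784.17 hours, regardless of the 363 already elapsed.

1780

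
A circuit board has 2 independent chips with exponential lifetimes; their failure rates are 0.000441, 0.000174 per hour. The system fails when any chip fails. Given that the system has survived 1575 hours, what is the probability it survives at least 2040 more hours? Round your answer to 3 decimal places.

Time to first failure ~ Exp(Σλ) with Σλ = 0.000615.
By memorylessness, P(T > 1575+2040 | T > 1575) = P(T > 2040) = e^(−0.000615·2040) ≈ 0.285.

0.285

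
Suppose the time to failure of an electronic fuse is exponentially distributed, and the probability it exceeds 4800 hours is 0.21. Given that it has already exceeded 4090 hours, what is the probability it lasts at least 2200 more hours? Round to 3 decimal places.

0.489

From e^(−λ·4800) = 0.21, λ = −ln(0.21)/4800 = 0.000325135.
Memoryless: P(X > 4090+2200 | X > 4090) = P(X > 2200) = e^(−0.000325135·2200) ≈ 0.489.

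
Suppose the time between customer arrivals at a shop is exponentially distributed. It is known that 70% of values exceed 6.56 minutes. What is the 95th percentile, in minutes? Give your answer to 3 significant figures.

55.1

e^(−λ·6.56) = 0.70 ⇒ λ = −ln(0.70)/6.56 = 0.0543712.
95th percentile: 1 − e^(−λt) = 0.95, t = −ln(0.05)/λ = 55.0978 minutes.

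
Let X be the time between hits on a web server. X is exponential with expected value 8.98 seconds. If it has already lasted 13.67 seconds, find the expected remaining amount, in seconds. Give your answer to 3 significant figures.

The rate is λ = 1/8.98 = 0.111359 per second.
By memorylessness, the remaining amount past any threshold is again Exp(λ) with mean 1/λ = 8.98 seconds.

8.98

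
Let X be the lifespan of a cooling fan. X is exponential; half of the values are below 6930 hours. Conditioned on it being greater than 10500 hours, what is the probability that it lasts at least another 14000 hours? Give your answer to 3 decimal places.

For an exponential, median = ln(2)/λ, so λ = ln 2 / 6930 = 0.000100021 per hour.
By the memoryless property, P(X > 10500+14000 | X > 10500) = P(X > 14000).
P(X > 14000) = e^(−1.4003) ≈ 0.247.

0.247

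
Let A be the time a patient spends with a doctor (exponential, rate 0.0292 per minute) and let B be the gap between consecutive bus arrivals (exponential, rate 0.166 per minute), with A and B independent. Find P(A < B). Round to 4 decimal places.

λ_1 = 0.0292, λ_2 = 0.166.
For independent exponentials, P(A < B) = λ_1/(λ_1+λ_2) = 0.0292/0.1952 ≈ 0.1496.

0.1496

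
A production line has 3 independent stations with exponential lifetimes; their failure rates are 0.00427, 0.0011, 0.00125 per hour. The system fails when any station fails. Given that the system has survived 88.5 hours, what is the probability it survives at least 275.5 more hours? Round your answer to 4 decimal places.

Time to first failure ~ Exp(Σλ) with Σλ = 0.00662.
By memorylessness, P(T > 88.5+275.5 | T > 88.5) = P(T > 275.5) = e^(−0.00662·275.5) ≈ 0.1614.

0.1614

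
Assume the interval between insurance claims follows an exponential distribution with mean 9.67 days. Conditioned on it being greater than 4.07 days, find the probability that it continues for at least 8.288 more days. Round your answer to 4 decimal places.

0.4244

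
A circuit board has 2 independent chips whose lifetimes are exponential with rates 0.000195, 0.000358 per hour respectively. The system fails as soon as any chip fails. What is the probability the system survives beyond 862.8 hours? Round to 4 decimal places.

The time to first failure is exponential with rate Σλ = 0.000195 + 0.000358 = 0.000553.
P(min > 862.8) = e^(−0.000553·862.8) = e^(−0.47713) ≈ 0.6206.

0.6206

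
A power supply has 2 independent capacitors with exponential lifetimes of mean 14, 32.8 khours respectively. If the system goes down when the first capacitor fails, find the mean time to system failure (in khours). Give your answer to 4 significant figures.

9.812

The first failure time is exponential with rate Σλ_i = 1/14 + 1/32.8 = 0.101916 per khour.
E[min] = 1/Σλ = 1/0.101916 = 9.81197 khours.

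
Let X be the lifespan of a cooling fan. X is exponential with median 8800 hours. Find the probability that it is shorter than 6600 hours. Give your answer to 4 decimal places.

0.4054

For an exponential, median = ln(2)/λ, so λ = ln 2 / 8800 = 0.0000787667 per hour.
P(X ≤ 6600) = 1 − e^(−λ·6600) = 1 − e^(−0.51986) ≈ 0.4054.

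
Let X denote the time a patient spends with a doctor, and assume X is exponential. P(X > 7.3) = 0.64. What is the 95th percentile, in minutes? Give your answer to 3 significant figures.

49.0

e^(−λ·7.3) = 0.64 ⇒ λ = −ln(0.64)/7.3 = 0.0611352.
95th percentile: 1 − e^(−λt) = 0.95, t = −ln(0.05)/λ = 49.0017 minutes.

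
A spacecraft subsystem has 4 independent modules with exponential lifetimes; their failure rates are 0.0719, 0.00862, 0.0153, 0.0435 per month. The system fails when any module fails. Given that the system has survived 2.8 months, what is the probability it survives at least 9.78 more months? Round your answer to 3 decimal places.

Time to first failure ~ Exp(Σλ) with Σλ = 0.13932.
By memorylessness, P(T > 2.8+9.78 | T > 2.8) = P(T > 9.78) = e^(−0.13932·9.78) ≈ 0.256.

0.256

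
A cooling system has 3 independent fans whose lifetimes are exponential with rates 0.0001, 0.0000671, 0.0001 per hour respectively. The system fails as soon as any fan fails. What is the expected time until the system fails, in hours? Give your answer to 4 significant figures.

3744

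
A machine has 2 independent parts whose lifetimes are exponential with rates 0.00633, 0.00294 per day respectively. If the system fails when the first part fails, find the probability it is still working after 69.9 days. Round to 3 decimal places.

0.523

The time to first failure is exponential with rate Σλ = 0.00633 + 0.00294 = 0.00927.
P(min > 69.9) = e^(−0.00927·69.9) = e^(−0.64797) ≈ 0.523.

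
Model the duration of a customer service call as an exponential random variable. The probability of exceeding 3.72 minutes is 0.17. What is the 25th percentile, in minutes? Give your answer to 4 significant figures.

e^(−λ·3.72) = 0.17 ⇒ λ = −ln(0.17)/3.72 = 0.476332.
25th percentile: 1 − e^(−λt) = 0.25, t = −ln(0.75)/λ = 0.603952 minutes.

0.6040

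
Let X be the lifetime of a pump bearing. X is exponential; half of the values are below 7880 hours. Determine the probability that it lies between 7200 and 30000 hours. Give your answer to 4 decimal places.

0.4594

For an exponential, median = ln(2)/λ, so λ = ln 2 / 7880 = 0.0000879628 per hour.
P(7200 < X < 30000) = e^(−λ·7200) − e^(−λ·30000) = 0.53082 − 0.07144 ≈ 0.4594.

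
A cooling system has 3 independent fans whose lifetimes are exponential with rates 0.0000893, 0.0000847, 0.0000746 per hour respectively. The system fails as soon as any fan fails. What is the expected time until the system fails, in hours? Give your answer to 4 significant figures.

4023

The time to first failure is exponential with rate Σλ = 0.0000893 + 0.0000847 + 0.0000746 = 0.0002486.
E[min] = 1/Σλ = 1/0.0002486 = 4022.53 hours.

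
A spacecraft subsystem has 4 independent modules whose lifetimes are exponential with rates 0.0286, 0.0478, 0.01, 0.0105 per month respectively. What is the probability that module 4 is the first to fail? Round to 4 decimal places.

0.1084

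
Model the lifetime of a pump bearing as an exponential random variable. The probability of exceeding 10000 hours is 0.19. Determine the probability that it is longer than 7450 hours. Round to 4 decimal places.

0.2902

e^(−λ·10000) = 0.19 ⇒ λ = −ln(0.19)/10000 = 0.000166073.
P(X > 7450) = e^(−0.000166073·7450) = e^(−1.2372) ≈ 0.2902.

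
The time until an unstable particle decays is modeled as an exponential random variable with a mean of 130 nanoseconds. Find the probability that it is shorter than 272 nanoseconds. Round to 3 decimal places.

The rate is λ = 1/130 = 0.00769231 per nanosecond.
P(X ≤ 272) = 1 − e^(−λ·272) = 1 − e^(−2.0923) ≈ 0.877.

0.877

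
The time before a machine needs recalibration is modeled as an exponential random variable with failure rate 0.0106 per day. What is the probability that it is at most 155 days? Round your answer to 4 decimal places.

P(X ≤ 155) = 1 − e^(−λ·155) = 1 − e^(−1.643) ≈ 0.8066.

0.8066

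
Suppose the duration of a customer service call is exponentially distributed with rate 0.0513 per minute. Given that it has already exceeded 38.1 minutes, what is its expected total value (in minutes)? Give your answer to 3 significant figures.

By memorylessness, E[X | X > 38.1] = 38.1 + 1/λ = 38.1 + 19.4932 = 57.5932 minutes.

57.6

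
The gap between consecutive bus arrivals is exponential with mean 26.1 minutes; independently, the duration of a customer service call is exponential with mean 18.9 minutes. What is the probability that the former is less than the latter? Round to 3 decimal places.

0.420

λ_1 = 1/26.1 = 0.0383142, λ_2 = 1/18.9 = 0.0529101.
For independent exponentials, P(the former < the latter) = λ_1/(λ_1+λ_2) = 0.0383142/0.0912242 ≈ 0.420.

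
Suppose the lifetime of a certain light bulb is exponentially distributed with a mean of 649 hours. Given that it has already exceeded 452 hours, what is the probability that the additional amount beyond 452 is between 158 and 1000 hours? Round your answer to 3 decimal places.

The rate is λ = 1/649 = 0.00154083 per hour.
Memoryless: the residual past 452 is again Exp(λ).
P(158 < residual < 1000) = e^(−λ·158) − e^(−λ·1000) = 0.78392 − 0.21420 ≈ 0.570.

0.570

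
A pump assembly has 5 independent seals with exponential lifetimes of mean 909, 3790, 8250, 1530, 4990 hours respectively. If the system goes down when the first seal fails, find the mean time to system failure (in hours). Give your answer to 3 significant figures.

428

The first failure time is exponential with rate Σλ_i = 1/909 + 1/3790 + 1/8250 + 1/1530 + 1/4990 = 0.00233917 per hour.
E[min] = 1/Σλ = 1/0.00233917 = 427.502 hours.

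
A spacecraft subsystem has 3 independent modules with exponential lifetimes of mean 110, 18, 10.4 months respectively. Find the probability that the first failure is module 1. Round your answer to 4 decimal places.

Rates: λ_i = 1/mean_i → 0.00909091, 0.0555556, 0.0961538; Σλ = 0.1608.
P(module 1 first) = λ_1/Σλ = 0.00909091/0.1608 ≈ 0.0565.

0.0565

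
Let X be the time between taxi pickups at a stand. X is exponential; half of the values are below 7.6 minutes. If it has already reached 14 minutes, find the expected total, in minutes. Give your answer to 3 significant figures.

For an exponential, median = ln(2)/λ, so λ = ln 2 / 7.6 = 0.0912036 per minute.
By memorylessness, E[X | X > 14] = 14 + 1/λ = 14 + 10.9645 = 24.9645 minutes.

25.0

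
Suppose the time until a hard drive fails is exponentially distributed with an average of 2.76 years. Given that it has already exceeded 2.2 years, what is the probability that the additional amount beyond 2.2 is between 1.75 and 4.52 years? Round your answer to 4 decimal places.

0.3360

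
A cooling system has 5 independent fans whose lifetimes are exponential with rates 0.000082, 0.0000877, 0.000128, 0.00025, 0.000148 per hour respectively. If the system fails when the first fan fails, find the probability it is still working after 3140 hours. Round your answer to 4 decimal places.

0.1125

The time to first failure is exponential with rate Σλ = 0.000082 + 0.0000877 + 0.000128 + 0.00025 + 0.000148 = 0.0006957.
P(min > 3140) = e^(−0.0006957·3140) = e^(−2.1845) ≈ 0.1125.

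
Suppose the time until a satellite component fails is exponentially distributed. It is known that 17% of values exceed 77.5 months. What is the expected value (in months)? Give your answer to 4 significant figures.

e^(−λ·77.5) = 0.17 ⇒ λ = −ln(0.17)/77.5 = 0.022864.
Mean = 1/λ = 43.737 months.

43.74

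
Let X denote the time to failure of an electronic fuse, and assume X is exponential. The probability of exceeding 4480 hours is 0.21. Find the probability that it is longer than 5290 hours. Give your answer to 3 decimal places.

0.158

e^(−λ·4480) = 0.21 ⇒ λ = −ln(0.21)/4480 = 0.000348359.
P(X > 5290) = e^(−0.000348359·5290) = e^(−1.8428) ≈ 0.158.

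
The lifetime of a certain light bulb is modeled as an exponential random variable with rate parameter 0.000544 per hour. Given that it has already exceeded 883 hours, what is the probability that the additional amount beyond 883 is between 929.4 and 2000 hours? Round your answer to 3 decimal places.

Memoryless: the residual past 883 is again Exp(λ).
P(929.4 < residual < 2000) = e^(−λ·929.4) − e^(−λ·2000) = 0.60315 − 0.33689 ≈ 0.266.

0.266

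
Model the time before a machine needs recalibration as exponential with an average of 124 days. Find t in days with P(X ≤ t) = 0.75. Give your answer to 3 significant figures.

172

The rate is λ = 1/124 = 0.00806452 per day.
Set 1 − e^(−λt) = 0.75, so t = −ln(0.25)/λ = 1.3863/0.00806452 ≈ 171.901 days.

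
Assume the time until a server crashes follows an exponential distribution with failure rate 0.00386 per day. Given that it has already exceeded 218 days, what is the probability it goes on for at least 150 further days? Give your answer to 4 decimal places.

0.5605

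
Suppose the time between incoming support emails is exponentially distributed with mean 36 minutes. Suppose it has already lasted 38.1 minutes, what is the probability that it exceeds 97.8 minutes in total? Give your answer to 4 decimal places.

0.1905

The rate is λ = 1/36 = 0.0277778 per minute.
The exponential is memoryless, so the remaining time is again Exp(λ): the condition X > 38.1 is irrelevant.
P(X > 59.7) = e^(−1.6583) ≈ 0.1905.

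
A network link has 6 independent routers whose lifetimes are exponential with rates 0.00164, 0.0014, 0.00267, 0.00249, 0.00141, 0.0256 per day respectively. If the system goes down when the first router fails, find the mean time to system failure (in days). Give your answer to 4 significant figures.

28.40

The time to first failure is exponential with rate Σλ = 0.00164 + 0.0014 + 0.00267 + 0.00249 + 0.00141 + 0.0256 = 0.03521.
E[min] = 1/Σλ = 1/0.03521 = 28.401 days.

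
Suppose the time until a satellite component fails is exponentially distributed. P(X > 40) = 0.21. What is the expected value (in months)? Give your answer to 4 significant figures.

25.63

e^(−λ·40) = 0.21 ⇒ λ = −ln(0.21)/40 = 0.0390162.
Mean = 1/λ = 25.6304 months.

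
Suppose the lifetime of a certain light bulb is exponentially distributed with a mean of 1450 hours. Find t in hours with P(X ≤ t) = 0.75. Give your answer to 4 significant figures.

The rate is λ = 1/1450 = 0.000689655 per hour.
Set 1 − e^(−λt) = 0.75, so t = −ln(0.25)/λ = 1.3863/0.000689655 ≈ 2010.13 hours.

2010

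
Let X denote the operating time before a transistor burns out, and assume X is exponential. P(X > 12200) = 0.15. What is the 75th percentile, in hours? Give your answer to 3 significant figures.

e^(−λ·12200) = 0.15 ⇒ λ = −ln(0.15)/12200 = 0.000155502.
75th percentile: 1 − e^(−λt) = 0.75, t = −ln(0.25)/λ = 8914.98 hours.

8910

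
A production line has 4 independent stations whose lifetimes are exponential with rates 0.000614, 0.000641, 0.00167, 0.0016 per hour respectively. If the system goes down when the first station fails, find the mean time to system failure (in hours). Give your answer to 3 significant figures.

The time to first failure is exponential with rate Σλ = 0.000614 + 0.000641 + 0.00167 + 0.0016 = 0.004525.
E[min] = 1/Σλ = 1/0.004525 = 220.994 hours.

221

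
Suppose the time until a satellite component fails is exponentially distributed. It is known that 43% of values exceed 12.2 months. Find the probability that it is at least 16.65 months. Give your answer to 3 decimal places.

0.316

e^(−λ·12.2) = 0.43 ⇒ λ = −ln(0.43)/12.2 = 0.0691779.
P(X > 16.65) = e^(−0.0691779·16.65) = e^(−1.1518) ≈ 0.316.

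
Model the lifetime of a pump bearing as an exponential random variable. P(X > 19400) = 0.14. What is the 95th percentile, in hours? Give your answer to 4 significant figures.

29560

e^(−λ·19400) = 0.14 ⇒ λ = −ln(0.14)/19400 = 0.000101346.
95th percentile: 1 − e^(−λt) = 0.95, t = −ln(0.05)/λ = 29559.4 hours.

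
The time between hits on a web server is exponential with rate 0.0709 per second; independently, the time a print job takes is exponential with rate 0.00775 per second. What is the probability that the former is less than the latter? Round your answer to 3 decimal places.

0.901

λ_1 = 0.0709, λ_2 = 0.00775.
For independent exponentials, P(the former < the latter) = λ_1/(λ_1+λ_2) = 0.0709/0.07865 ≈ 0.901.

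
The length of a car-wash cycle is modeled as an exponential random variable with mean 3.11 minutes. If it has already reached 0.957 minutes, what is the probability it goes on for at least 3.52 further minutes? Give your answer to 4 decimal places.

The rate is λ = 1/3.11 = 0.321543 per minute.
By the memoryless property, P(X > 0.957+3.52 | X > 0.957) = P(X > 3.52).
P(X > 3.52) = e^(−1.1318) ≈ 0.3224.

0.3224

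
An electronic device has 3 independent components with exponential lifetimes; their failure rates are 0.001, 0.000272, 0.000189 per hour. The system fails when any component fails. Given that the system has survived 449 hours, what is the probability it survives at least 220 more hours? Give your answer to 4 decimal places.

0.7251

Time to first failure ~ Exp(Σλ) with Σλ = 0.001461.
By memorylessness, P(T > 449+220 | T > 449) = P(T > 220) = e^(−0.001461·220) ≈ 0.7251.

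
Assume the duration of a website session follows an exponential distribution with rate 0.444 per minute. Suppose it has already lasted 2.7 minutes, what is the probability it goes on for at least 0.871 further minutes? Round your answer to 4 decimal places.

The exponential is memoryless, so the remaining time is again Exp(λ): the condition X > 2.7 is irrelevant.
P(X > 0.871) = e^(−0.38672) ≈ 0.6793.

0.6793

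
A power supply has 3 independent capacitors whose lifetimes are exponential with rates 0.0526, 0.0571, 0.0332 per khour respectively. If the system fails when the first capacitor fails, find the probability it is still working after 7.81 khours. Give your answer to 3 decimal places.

0.328

The time to first failure is exponential with rate Σλ = 0.0526 + 0.0571 + 0.0332 = 0.1429.
P(min > 7.81) = e^(−0.1429·7.81) = e^(−1.116) ≈ 0.328.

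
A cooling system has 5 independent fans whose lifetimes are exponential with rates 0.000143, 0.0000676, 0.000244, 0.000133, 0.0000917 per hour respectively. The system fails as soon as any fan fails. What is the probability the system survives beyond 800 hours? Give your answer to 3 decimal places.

0.581

The time to first failure is exponential with rate Σλ = 0.000143 + 0.0000676 + 0.000244 + 0.000133 + 0.0000917 = 0.0006793.
P(min > 800) = e^(−0.0006793·800) = e^(−0.54344) ≈ 0.581.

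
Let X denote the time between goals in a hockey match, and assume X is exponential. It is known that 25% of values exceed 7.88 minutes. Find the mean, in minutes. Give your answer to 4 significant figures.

5.684

e^(−λ·7.88) = 0.25 ⇒ λ = −ln(0.25)/7.88 = 0.175926.
Mean = 1/λ = 5.68422 minutes.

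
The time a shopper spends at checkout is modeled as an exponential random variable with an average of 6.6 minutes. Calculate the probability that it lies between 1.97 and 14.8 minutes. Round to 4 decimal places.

0.6357

The rate is λ = 1/6.6 = 0.151515 per minute.
P(1.97 < X < 14.8) = e^(−λ·1.97) − e^(−λ·14.8) = 0.74194 − 0.10620 ≈ 0.6357.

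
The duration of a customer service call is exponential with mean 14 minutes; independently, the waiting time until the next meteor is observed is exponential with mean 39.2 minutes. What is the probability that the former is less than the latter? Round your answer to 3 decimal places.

0.737

λ_1 = 1/14 = 0.0714286, λ_2 = 1/39.2 = 0.0255102.
For independent exponentials, P(the former < the latter) = λ_1/(λ_1+λ_2) = 0.0714286/0.0969388 ≈ 0.737.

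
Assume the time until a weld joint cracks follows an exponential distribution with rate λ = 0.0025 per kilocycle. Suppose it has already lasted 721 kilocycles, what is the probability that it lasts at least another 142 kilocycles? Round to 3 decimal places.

0.701

By the memoryless property, P(X > 721+142 | X > 721) = P(X > 142).
P(X > 142) = e^(−0.355) ≈ 0.701.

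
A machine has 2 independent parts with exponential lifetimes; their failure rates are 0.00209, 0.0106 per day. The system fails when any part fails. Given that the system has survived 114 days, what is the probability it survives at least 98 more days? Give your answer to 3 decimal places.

Time to first failure ~ Exp(Σλ) with Σλ = 0.01269.
By memorylessness, P(T > 114+98 | T > 114) = P(T > 98) = e^(−0.01269·98) ≈ 0.288.

0.288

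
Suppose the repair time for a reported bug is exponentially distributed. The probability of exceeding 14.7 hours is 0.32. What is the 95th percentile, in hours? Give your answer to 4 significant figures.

38.65

e^(−λ·14.7) = 0.32 ⇒ λ = −ln(0.32)/14.7 = 0.0775125.
95th percentile: 1 − e^(−λt) = 0.95, t = −ln(0.05)/λ = 38.6484 hours.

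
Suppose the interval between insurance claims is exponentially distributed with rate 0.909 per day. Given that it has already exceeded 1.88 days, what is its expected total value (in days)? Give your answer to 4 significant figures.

By memorylessness, E[X | X > 1.88] = 1.88 + 1/λ = 1.88 + 1.10011 = 2.98011 days.

2.980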